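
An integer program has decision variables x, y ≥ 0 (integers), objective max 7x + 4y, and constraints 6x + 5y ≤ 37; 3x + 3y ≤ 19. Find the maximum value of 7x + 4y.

Relaxing integrality, the LP optimum is 43.17 at (x,y) = (6.17, 0), which is not an integer point.
(x,y)=(6,0): 6·6+5·0=36≤37, 3·6+3·0=18≤19, objective 42.
(x,y)=(5,1): 6·5+5·1=35≤37, 3·5+3·1=18≤19, objective 39.
(x,y)=(5,0): 6·5+5·0=30≤37, 3·5+3·0=15≤19, objective 35.
Maximum is 42 at (x,y)=(6,0).

42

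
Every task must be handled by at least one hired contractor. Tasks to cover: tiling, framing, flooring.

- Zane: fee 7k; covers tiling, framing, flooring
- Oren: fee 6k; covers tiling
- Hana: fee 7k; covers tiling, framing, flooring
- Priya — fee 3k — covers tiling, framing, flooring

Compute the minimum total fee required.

Priya alone covers tiling, framing, flooring — every task.
Total fee: 3.
No cover costs less than 3.

3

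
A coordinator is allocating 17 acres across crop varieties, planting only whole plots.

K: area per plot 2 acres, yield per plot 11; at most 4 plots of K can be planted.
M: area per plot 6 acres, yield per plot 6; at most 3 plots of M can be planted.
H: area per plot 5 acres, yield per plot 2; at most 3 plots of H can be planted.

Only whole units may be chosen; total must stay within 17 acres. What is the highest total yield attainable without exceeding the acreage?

K has the best ratio (11/2); taking only K gives at most 4×11 = 44 (stopped by the supply cap of 4).
Mixing does better — 4×K and 1×M: area 14 ≤ 17, yield 4·11 + 1·6 = 50.

50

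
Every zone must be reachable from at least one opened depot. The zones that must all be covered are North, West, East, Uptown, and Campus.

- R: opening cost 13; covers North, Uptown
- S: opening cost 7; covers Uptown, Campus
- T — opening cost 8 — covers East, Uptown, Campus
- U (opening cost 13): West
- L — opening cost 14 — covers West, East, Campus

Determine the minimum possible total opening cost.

The greedy cost-per-new-zone heuristic would pick T, R, and U for 34, but a cheaper cover exists.
Choose R and L: together they cover North, West, East, Uptown, Campus — every zone.
Total opening cost: 13 + 14 = 27.
No cover costs less than 27.

27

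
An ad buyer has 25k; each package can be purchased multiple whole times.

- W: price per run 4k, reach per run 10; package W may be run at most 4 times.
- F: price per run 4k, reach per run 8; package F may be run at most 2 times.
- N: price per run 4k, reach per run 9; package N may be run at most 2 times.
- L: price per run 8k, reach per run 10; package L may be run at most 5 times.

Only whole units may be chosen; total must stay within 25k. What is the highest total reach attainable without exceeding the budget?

58

W has the best ratio (10/4); taking only W gives at most 4×10 = 40 (stopped by the supply cap of 4).
Mixing does better — 4×W and 2×N: price 24 ≤ 25, reach 4·10 + 2·9 = 58.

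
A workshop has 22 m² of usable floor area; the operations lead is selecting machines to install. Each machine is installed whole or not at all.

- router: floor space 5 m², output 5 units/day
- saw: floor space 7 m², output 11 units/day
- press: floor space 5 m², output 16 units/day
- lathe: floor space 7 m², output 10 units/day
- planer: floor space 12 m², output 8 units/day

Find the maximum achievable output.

37

Take saw, press, and lathe: floor space 7 + 5 + 7 = 19 ≤ 22, output 11 + 16 + 10 = 37.
No other feasible combination does better.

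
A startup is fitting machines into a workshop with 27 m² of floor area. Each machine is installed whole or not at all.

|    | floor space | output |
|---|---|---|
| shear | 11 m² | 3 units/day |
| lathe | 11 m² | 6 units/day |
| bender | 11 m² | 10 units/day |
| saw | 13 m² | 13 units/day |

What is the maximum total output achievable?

Allowing fractional choices, the relaxed optimum would be about 24.6, but machines are indivisible.
lathe + bender: floor space 11 + 11 = 22 ≤ 27, output 6 + 10 = 16.
bender + saw: floor space 11 + 13 = 24 ≤ 27, output 10 + 13 = 23.
lathe + saw: floor space 11 + 13 = 24 ≤ 27, output 6 + 13 = 19.
Best is bender and saw with total output 23.

23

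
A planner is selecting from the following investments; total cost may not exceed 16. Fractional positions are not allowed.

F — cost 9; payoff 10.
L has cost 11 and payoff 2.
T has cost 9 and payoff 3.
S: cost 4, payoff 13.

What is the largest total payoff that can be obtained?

Treat it as a binary knapsack problem.
Allowing fractional choices, the relaxed optimum would be about 24.0, but investments are indivisible.
T + S: cost 9 + 4 = 13 ≤ 16, payoff 3 + 13 = 16.
F + S: cost 9 + 4 = 13 ≤ 16, payoff 10 + 13 = 23.
L + S: cost 11 + 4 = 15 ≤ 16, payoff 2 + 13 = 15.
Best is F and S with total payoff 23.

23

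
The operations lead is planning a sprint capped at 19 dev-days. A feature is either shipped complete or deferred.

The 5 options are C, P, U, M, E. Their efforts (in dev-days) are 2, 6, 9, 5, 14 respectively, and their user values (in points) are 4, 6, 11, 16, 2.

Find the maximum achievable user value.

31

Allowing fractional choices, the relaxed optimum would be about 34.0, but features are indivisible.
C + U + M: effort 2 + 9 + 5 = 16 ≤ 19, user value 4 + 11 + 16 = 31.
U + M: effort 9 + 5 = 14 ≤ 19, user value 11 + 16 = 27.
Best is C, U, and M with total user value 31.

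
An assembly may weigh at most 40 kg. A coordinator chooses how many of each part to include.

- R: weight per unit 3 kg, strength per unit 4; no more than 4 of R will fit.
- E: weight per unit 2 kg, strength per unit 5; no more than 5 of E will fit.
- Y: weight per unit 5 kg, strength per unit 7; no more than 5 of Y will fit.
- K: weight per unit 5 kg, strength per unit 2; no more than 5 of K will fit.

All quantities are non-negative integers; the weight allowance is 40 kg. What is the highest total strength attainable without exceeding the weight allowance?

65

3×R, 5×E, and 4×Y: weight 39 ≤ 40, strength 3·4 + 5·5 + 4·7 = 65.
1×R, 5×E, and 5×Y: weight 38 ≤ 40, strength 1·4 + 5·5 + 5·7 = 64.
Best is 65.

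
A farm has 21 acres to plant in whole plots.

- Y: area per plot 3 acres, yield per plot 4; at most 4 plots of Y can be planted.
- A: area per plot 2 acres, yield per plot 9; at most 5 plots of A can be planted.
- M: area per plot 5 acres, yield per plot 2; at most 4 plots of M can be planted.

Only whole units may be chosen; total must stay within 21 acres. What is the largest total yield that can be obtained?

57

Take 3×Y and 5×A: area 19 ≤ 21, yield 3·4 + 5·9 = 57.
A has the best ratio (9/2) and is taken to its limit of 5; remaining capacity is filled optimally with the others.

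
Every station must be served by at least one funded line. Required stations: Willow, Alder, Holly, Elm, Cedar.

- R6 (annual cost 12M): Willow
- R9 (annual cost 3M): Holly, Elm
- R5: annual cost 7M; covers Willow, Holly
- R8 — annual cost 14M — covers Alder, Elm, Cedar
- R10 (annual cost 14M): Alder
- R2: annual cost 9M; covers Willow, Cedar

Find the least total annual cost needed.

This is a weighted set-cover instance.
The greedy cost-per-new-station heuristic would pick R9, R2, and R8 for 26, but a cheaper cover exists.
Choose R5 and R8: together they cover Willow, Alder, Holly, Elm, Cedar — every station.
Total annual cost: 7 + 14 = 21.
No cover costs less than 21.

21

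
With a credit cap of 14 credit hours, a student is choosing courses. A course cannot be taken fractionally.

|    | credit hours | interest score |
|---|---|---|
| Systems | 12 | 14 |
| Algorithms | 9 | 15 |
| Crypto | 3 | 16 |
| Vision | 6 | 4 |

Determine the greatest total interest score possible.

This is an integer program with binary decision variables.
Allowing fractional choices, the relaxed optimum would be about 33.3, but courses are indivisible.
Crypto + Vision: credit hours 3 + 6 = 9 ≤ 14, interest score 16 + 4 = 20.
Algorithms + Crypto: credit hours 9 + 3 = 12 ≤ 14, interest score 15 + 16 = 31.
Crypto: credit hours 3 ≤ 14, interest score 16.
Best is Algorithms and Crypto with total interest score 31.

31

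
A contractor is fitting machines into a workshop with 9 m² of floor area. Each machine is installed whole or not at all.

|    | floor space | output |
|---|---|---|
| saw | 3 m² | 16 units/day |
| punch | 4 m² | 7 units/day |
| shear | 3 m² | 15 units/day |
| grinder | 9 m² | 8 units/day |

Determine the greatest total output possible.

Allowing fractional choices, the relaxed optimum would be about 36.2, but machines are indivisible.
saw + punch: floor space 3 + 4 = 7 ≤ 9, output 16 + 7 = 23.
saw + shear: floor space 3 + 3 = 6 ≤ 9, output 16 + 15 = 31.
Best is saw and shear with total output 31.

31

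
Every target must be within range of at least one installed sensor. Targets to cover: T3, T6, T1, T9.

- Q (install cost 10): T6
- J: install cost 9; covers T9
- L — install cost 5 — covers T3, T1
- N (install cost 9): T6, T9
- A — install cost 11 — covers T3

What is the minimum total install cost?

14

This is a weighted set-cover instance.
Choose L and N: together they cover T3, T6, T1, T9 — every target.
Total install cost: 5 + 9 = 14.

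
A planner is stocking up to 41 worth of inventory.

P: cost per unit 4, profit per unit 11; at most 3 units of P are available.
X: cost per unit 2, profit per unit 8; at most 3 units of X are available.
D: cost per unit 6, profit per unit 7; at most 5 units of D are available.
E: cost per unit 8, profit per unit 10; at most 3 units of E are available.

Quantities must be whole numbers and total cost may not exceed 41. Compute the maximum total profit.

This is a bounded integer knapsack.
3×P, 3×X, 1×D, and 2×E: cost 40 ≤ 41, profit 3·11 + 3·8 + 1·7 + 2·10 = 84.
3×P, 3×X, 2×D, and 1×E: cost 38 ≤ 41, profit 3·11 + 3·8 + 2·7 + 1·10 = 81.
Best is 84.

84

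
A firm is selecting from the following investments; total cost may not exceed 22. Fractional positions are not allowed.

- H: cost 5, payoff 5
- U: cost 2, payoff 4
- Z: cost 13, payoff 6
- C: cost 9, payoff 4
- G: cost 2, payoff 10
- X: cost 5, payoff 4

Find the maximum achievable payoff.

Allowing fractional choices, the relaxed optimum would be about 26.7, but investments are indivisible.
H + U + G + X: cost 5 + 2 + 2 + 5 = 14 ≤ 22, payoff 5 + 4 + 10 + 4 = 23.
H + U + Z + G: cost 5 + 2 + 13 + 2 = 22 ≤ 22, payoff 5 + 4 + 6 + 10 = 25.
U + Z + G + X: cost 2 + 13 + 2 + 5 = 22 ≤ 22, payoff 4 + 6 + 10 + 4 = 24.
Best is H, U, Z, and G with total payoff 25.

25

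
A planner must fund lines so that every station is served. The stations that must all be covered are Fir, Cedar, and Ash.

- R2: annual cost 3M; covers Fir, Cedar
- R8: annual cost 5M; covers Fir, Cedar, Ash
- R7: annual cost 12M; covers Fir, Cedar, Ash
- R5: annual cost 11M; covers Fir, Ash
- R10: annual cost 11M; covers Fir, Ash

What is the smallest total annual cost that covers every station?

5

This is an integer covering problem.
R8 alone covers Fir, Cedar, Ash — every station.
Total annual cost: 5.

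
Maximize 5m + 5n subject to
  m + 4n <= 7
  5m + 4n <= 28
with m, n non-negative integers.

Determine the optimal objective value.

Relaxing integrality, the LP optimum is 28.44 at (m,n) = (5.25, 0.438), which is not an integer point.
(m,n)=(5,0): 1·5+4·0=5≤7, 5·5+4·0=25≤28, objective 25.
(m,n)=(4,0): 1·4+4·0=4≤7, 5·4+4·0=20≤28, objective 20.
Maximum is 25 at (m,n)=(5,0).

25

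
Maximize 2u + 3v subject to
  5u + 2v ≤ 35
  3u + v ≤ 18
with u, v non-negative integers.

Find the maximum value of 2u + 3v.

51

The continuous relaxation peaks at (0, 17.5) with value 52.50; rounding to a feasible lattice point costs some objective.
(u,v)=(0,17): 5·0+2·17=34≤35, 3·0+1·17=17≤18, objective 51.
(u,v)=(0,16): 5·0+2·16=32≤35, 3·0+1·16=16≤18, objective 48.
Maximum is 51 at (u,v)=(0,17).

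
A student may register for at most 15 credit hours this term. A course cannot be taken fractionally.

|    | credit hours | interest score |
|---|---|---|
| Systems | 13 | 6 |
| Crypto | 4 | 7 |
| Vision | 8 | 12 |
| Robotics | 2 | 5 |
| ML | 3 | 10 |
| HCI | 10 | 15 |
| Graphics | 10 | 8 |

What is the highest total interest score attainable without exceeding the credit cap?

Treat it as a binary knapsack problem.
Crypto + Vision + ML: credit hours 4 + 8 + 3 = 15 ≤ 15, interest score 7 + 12 + 10 = 29.
Robotics + ML + HCI: credit hours 2 + 3 + 10 = 15 ≤ 15, interest score 5 + 10 + 15 = 30.
Best is Robotics, ML, and HCI with total interest score 30.

30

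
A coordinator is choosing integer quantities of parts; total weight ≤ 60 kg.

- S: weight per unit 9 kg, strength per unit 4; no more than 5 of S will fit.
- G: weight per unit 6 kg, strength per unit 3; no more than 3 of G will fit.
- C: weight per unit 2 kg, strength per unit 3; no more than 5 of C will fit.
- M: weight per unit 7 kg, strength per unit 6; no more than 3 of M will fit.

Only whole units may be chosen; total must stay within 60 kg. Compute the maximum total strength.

This is a bounded integer knapsack.
3×S, 5×C, and 3×M: weight 58 ≤ 60, strength 3·4 + 5·3 + 3·6 = 45.
1×S, 3×G, 5×C, and 3×M: weight 58 ≤ 60, strength 1·4 + 3·3 + 5·3 + 3·6 = 46.
Best is 46.

46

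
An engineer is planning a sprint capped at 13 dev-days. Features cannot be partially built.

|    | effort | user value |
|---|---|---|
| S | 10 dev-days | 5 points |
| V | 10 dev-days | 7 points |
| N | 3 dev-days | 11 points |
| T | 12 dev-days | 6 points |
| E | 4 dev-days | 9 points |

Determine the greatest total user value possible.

N + E: effort 3 + 4 = 7 ≤ 13, user value 11 + 9 = 20.
S + N: effort 10 + 3 = 13 ≤ 13, user value 5 + 11 = 16.
V + N: effort 10 + 3 = 13 ≤ 13, user value 7 + 11 = 18.
Best is N and E with total user value 20.

20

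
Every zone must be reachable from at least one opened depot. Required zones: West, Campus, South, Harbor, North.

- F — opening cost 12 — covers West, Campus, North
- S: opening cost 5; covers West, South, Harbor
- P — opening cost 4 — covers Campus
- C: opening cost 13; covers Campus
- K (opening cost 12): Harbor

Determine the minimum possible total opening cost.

17

Choose F and S: together they cover West, Campus, South, Harbor, North — every zone.
Total opening cost: 12 + 5 = 17.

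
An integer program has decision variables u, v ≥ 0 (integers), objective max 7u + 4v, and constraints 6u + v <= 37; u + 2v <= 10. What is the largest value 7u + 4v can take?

(u,v)=(6,1) is feasible, giving 46.
(u,v)=(5,2) is feasible, giving 43.
(u,v)=(6,0) is feasible, giving 42.
Maximum is 46 at (u,v)=(6,1).

46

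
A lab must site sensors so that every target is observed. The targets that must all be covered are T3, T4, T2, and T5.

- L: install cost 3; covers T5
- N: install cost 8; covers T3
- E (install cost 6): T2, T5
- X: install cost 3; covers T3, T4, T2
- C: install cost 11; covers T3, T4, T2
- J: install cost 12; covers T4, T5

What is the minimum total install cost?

Choose L and X: together they cover T3, T4, T2, T5 — every target.
Total install cost: 3 + 3 = 6.
No cover costs less than 6.

6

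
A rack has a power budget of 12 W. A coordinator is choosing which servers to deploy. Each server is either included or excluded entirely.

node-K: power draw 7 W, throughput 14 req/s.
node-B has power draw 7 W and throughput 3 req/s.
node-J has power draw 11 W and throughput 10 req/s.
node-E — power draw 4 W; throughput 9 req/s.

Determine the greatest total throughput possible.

Take node-K and node-E: power draw 7 + 4 = 11 ≤ 12, throughput 14 + 9 = 23.
No other feasible combination does better.

23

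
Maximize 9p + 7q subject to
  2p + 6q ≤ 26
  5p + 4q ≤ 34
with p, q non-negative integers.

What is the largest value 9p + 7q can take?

61

(p,q)=(6,1) is feasible, giving 61.
(p,q)=(5,2) is feasible, giving 59.
The best lattice point is (6,1), giving 61.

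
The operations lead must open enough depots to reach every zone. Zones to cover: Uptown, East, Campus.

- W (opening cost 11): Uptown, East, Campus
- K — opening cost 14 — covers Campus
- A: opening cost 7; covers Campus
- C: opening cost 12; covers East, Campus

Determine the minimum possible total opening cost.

11

W alone covers Uptown, East, Campus — every zone.
Total opening cost: 11.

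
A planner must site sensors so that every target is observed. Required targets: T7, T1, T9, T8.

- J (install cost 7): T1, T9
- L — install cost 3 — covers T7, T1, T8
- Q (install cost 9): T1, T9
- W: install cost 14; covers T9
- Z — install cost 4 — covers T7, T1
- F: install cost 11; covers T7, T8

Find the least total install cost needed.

10

This is a weighted set-cover instance.
Choose J and L: together they cover T7, T1, T9, T8 — every target.
Total install cost: 7 + 3 = 10.
No cover costs less than 10.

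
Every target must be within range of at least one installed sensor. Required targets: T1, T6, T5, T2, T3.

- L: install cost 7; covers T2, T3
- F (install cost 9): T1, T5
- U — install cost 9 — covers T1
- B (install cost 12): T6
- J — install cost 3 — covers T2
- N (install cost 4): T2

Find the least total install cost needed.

This is a weighted set-cover instance.
The greedy cost-per-new-target heuristic would pick J, F, L, and B for 31, but a cheaper cover exists.
Choose L, F, and B: together they cover T1, T6, T5, T2, T3 — every target.
Total install cost: 7 + 9 + 12 = 28.
No cover costs less than 28.

28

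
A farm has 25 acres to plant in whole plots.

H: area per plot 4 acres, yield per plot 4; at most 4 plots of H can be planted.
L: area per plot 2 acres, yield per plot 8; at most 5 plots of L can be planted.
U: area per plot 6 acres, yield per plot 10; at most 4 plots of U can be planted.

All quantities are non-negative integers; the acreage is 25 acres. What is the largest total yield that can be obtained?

60

5×L and 2×U: area 22 ≤ 25, yield 5·8 + 2·10 = 60.
2×H, 5×L, and 1×U: area 24 ≤ 25, yield 2·4 + 5·8 + 1·10 = 58.
Best is 60.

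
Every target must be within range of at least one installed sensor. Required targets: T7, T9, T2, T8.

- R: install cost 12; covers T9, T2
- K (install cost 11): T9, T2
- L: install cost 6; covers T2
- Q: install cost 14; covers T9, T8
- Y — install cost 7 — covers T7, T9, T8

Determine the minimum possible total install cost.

13

Choose L and Y: together they cover T7, T9, T2, T8 — every target.
Total install cost: 6 + 7 = 13.
No cover costs less than 13.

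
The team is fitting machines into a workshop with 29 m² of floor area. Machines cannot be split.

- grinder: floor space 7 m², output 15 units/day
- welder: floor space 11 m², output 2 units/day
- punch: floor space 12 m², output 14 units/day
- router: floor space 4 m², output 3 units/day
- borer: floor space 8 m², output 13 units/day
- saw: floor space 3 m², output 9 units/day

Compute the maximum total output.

42

Allowing fractional choices, the relaxed optimum would be about 49.8, but machines are indivisible.
grinder + punch + router + saw: floor space 7 + 12 + 4 + 3 = 26 ≤ 29, output 15 + 14 + 3 + 9 = 41.
grinder + router + borer + saw: floor space 7 + 4 + 8 + 3 = 22 ≤ 29, output 15 + 3 + 13 + 9 = 40.
grinder + punch + borer: floor space 7 + 12 + 8 = 27 ≤ 29, output 15 + 14 + 13 = 42.
Best is grinder, punch, and borer with total output 42.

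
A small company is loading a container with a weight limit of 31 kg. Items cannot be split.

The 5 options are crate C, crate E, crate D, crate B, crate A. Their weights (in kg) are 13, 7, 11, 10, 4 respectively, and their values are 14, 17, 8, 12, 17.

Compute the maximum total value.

48

Allowing fractional choices, the relaxed optimum would be about 56.8, but items are indivisible.
crate C + crate E + crate A: weight 13 + 7 + 4 = 24 ≤ 31, value 14 + 17 + 17 = 48.
crate C + crate B + crate A: weight 13 + 10 + 4 = 27 ≤ 31, value 14 + 12 + 17 = 43.
crate E + crate B + crate A: weight 7 + 10 + 4 = 21 ≤ 31, value 17 + 12 + 17 = 46.
Best is crate C, crate E, and crate A with total value 48.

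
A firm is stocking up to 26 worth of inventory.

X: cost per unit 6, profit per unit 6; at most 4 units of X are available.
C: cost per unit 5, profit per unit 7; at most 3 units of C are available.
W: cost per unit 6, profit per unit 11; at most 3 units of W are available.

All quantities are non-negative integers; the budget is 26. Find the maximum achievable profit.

40

W has the best ratio (11/6); taking only W gives at most 3×11 = 33 (stopped by the supply cap of 3).
Mixing does better — 1×C and 3×W: cost 23 ≤ 26, profit 1·7 + 3·11 = 40.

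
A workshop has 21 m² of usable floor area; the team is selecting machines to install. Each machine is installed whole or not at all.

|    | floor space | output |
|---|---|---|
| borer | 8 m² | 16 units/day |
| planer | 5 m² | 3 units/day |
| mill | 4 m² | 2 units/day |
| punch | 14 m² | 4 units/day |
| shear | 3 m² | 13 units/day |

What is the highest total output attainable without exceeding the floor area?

Treat it as a binary knapsack problem.
borer + mill + shear: floor space 8 + 4 + 3 = 15 ≤ 21, output 16 + 2 + 13 = 31.
borer + planer + shear: floor space 8 + 5 + 3 = 16 ≤ 21, output 16 + 3 + 13 = 32.
borer + planer + mill + shear: floor space 8 + 5 + 4 + 3 = 20 ≤ 21, output 16 + 3 + 2 + 13 = 34.
Best is borer, planer, mill, and shear with total output 34.

34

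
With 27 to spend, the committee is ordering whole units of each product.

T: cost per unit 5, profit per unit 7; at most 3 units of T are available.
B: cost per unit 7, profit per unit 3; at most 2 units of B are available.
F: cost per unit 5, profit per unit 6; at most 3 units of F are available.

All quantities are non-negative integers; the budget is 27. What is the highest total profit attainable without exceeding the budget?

Take 3×T and 2×F: cost 25 ≤ 27, profit 3·7 + 2·6 = 33.
T has the best ratio (7/5) and is taken to its limit of 3; remaining capacity is filled optimally with the others.

33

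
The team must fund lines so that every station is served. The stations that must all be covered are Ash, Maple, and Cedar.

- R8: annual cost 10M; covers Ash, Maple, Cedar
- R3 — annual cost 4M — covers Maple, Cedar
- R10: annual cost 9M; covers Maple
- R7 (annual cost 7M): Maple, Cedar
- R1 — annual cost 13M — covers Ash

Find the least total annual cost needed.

10

The greedy cost-per-new-station heuristic would pick R3 and R8 for 14, but a cheaper cover exists.
R8 alone covers Ash, Maple, Cedar — every station.
Total annual cost: 10.
No cover costs less than 10.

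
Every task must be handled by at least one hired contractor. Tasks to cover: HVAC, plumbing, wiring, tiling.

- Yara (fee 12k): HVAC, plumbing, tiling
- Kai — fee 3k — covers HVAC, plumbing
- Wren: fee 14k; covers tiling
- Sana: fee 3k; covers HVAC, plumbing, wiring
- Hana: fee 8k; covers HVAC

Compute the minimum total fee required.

This is a weighted set-cover instance.
Choose Yara and Sana: together they cover HVAC, plumbing, wiring, tiling — every task.
Total fee: 12 + 3 = 15.

15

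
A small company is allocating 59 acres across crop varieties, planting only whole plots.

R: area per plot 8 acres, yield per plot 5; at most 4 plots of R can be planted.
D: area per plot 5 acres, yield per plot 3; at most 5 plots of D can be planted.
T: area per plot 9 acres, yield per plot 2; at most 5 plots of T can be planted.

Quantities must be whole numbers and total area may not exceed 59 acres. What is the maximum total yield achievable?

35

This is a bounded integer knapsack.
Take 4×R and 5×D: area 57 ≤ 59, yield 4·5 + 5·3 = 35.
R has the best ratio (5/8) and is taken to its limit of 4; remaining capacity is filled optimally with the others.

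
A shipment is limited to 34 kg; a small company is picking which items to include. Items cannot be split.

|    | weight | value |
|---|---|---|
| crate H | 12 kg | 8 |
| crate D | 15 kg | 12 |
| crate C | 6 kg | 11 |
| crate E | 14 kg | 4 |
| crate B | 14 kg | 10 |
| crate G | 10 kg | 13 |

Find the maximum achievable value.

crate D + crate C + crate G: weight 15 + 6 + 10 = 31 ≤ 34, value 12 + 11 + 13 = 36.
crate C + crate B + crate G: weight 6 + 14 + 10 = 30 ≤ 34, value 11 + 10 + 13 = 34.
Best is crate D, crate C, and crate G with total value 36.

36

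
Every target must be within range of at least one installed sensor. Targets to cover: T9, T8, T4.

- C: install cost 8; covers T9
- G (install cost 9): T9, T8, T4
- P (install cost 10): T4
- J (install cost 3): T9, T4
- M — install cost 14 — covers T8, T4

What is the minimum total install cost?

9

This is a weighted set-cover instance.
G alone covers T9, T8, T4 — every target.
Total install cost: 9.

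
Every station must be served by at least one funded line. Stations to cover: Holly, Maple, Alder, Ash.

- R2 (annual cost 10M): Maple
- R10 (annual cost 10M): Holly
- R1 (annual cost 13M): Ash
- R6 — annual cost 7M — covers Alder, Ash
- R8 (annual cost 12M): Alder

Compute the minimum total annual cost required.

27

Choose R2, R10, and R6: together they cover Holly, Maple, Alder, Ash — every station.
Total annual cost: 10 + 10 + 7 = 27.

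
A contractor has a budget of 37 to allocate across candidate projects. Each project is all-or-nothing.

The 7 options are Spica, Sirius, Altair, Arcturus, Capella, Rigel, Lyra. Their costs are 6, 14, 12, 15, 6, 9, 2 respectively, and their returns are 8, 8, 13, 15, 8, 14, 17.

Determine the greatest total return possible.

Allowing fractional choices, the relaxed optimum would be about 62.0, but projects are indivisible.
Spica + Altair + Capella + Rigel + Lyra: cost 6 + 12 + 6 + 9 + 2 = 35 ≤ 37, return 8 + 13 + 8 + 14 + 17 = 60.
Spica + Sirius + Capella + Rigel + Lyra: cost 6 + 14 + 6 + 9 + 2 = 37 ≤ 37, return 8 + 8 + 8 + 14 + 17 = 55.
Spica + Arcturus + Rigel + Lyra: cost 6 + 15 + 9 + 2 = 32 ≤ 37, return 8 + 15 + 14 + 17 = 54.
Best is Spica, Altair, Capella, Rigel, and Lyra with total return 60.

60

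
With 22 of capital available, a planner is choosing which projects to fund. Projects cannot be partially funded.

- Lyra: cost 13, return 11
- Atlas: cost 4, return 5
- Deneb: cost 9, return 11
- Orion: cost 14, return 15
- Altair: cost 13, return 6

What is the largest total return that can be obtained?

22

Take Lyra and Deneb: cost 13 + 9 = 22 ≤ 22, return 11 + 11 = 22.
No other feasible combination does better.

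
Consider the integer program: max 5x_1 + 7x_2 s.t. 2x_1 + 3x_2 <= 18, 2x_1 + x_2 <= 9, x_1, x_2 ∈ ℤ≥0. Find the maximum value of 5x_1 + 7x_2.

The continuous relaxation peaks at (2.25, 4.5) with value 42.75; rounding to a feasible lattice point costs some objective.
(x_1,x_2)=(0,6): 2·0+3·6=18≤18, 2·0+1·6=6≤9, objective 42.
(x_1,x_2)=(1,5): 2·1+3·5=17≤18, 2·1+1·5=7≤9, objective 40.
(x_1,x_2)=(2,4): 2·2+3·4=16≤18, 2·2+1·4=8≤9, objective 38.
The best lattice point is (0,6), giving 42.

42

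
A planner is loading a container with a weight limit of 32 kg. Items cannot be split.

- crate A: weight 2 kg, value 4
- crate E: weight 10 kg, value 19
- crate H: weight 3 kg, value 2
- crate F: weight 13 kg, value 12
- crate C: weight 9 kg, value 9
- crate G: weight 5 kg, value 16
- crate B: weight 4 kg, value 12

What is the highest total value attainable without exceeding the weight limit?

Allowing fractional choices, the relaxed optimum would be about 61.8, but items are indivisible.
crate E + crate H + crate C + crate G + crate B: weight 10 + 3 + 9 + 5 + 4 = 31 ≤ 32, value 19 + 2 + 9 + 16 + 12 = 58.
crate A + crate E + crate C + crate G + crate B: weight 2 + 10 + 9 + 5 + 4 = 30 ≤ 32, value 4 + 19 + 9 + 16 + 12 = 60.
crate E + crate F + crate G + crate B: weight 10 + 13 + 5 + 4 = 32 ≤ 32, value 19 + 12 + 16 + 12 = 59.
Best is crate A, crate E, crate C, crate G, and crate B with total value 60.

60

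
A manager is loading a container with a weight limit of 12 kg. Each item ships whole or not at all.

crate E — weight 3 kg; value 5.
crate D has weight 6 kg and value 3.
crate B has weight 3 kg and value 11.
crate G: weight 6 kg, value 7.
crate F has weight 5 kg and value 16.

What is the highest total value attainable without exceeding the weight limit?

32

Allowing fractional choices, the relaxed optimum would be about 33.2, but items are indivisible.
crate E + crate B + crate F: weight 3 + 3 + 5 = 11 ≤ 12, value 5 + 11 + 16 = 32.
crate B + crate F: weight 3 + 5 = 8 ≤ 12, value 11 + 16 = 27.
crate G + crate F: weight 6 + 5 = 11 ≤ 12, value 7 + 16 = 23.
Best is crate E, crate B, and crate F with total value 32.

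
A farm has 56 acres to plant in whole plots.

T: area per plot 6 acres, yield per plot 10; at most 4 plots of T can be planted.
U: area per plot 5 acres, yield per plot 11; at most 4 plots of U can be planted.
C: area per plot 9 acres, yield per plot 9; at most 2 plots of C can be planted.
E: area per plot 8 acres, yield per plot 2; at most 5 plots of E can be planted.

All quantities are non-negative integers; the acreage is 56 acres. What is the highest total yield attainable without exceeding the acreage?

93

3×T, 4×U, and 2×C: area 56 ≤ 56, yield 3·10 + 4·11 + 2·9 = 92.
4×T, 4×U, and 1×C: area 53 ≤ 56, yield 4·10 + 4·11 + 1·9 = 93.
Best is 93.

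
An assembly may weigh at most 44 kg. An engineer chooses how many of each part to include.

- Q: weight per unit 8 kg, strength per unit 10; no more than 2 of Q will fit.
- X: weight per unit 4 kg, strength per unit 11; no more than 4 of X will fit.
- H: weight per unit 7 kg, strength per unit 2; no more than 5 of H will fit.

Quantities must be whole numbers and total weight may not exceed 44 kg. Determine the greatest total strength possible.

66

Take 2×Q, 4×X, and 1×H: weight 39 ≤ 44, strength 2·10 + 4·11 + 1·2 = 66.
X has the best ratio (11/4) and is taken to its limit of 4; remaining capacity is filled optimally with the others.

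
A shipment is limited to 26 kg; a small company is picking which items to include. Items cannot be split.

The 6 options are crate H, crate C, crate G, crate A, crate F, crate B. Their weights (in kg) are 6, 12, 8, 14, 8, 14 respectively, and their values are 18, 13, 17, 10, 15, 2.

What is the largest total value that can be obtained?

This is an integer program with binary decision variables.
crate H + crate C + crate F: weight 6 + 12 + 8 = 26 ≤ 26, value 18 + 13 + 15 = 46.
crate H + crate G + crate F: weight 6 + 8 + 8 = 22 ≤ 26, value 18 + 17 + 15 = 50.
crate H + crate C + crate G: weight 6 + 12 + 8 = 26 ≤ 26, value 18 + 13 + 17 = 48.
Best is crate H, crate G, and crate F with total value 50.

50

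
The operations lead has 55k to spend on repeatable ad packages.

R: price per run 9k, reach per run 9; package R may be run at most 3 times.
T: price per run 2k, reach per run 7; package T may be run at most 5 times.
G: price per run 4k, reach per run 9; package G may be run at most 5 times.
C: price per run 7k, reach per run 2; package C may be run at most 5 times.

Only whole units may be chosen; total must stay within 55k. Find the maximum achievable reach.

100

This is a bounded integer knapsack.
T has the best ratio (7/2); taking only T gives at most 5×7 = 35 (stopped by the supply cap of 5).
Mixing does better — 2×R, 5×T, 5×G, and 1×C: price 55 ≤ 55, reach 2·9 + 5·7 + 5·9 + 1·2 = 100.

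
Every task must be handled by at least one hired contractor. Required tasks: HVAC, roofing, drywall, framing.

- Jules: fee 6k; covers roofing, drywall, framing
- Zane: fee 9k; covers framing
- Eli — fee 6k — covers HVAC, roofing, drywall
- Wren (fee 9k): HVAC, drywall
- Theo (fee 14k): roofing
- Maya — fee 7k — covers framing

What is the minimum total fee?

Choose Jules and Eli: together they cover HVAC, roofing, drywall, framing — every task.
Total fee: 6 + 6 = 12.
No cover costs less than 12.

12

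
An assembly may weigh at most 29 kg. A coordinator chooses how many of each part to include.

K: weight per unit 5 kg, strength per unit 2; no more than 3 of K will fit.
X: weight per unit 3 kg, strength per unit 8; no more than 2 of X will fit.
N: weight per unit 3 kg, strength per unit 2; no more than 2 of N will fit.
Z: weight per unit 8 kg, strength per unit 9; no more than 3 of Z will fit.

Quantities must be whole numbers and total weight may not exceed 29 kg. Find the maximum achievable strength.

Take 2×X, 2×N, and 2×Z: weight 28 ≤ 29, strength 2·8 + 2·2 + 2·9 = 38.
X has the best ratio (8/3) and is taken to its limit of 2; remaining capacity is filled optimally with the others.

38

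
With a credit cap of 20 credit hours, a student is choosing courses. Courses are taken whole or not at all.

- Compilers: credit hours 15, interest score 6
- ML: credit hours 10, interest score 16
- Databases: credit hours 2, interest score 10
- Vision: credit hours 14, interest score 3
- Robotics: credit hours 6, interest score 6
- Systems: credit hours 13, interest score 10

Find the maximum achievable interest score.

32

This is an integer program with binary decision variables.
ML + Databases: credit hours 10 + 2 = 12 ≤ 20, interest score 16 + 10 = 26.
ML + Databases + Robotics: credit hours 10 + 2 + 6 = 18 ≤ 20, interest score 16 + 10 + 6 = 32.
ML + Robotics: credit hours 10 + 6 = 16 ≤ 20, interest score 16 + 6 = 22.
Best is ML, Databases, and Robotics with total interest score 32.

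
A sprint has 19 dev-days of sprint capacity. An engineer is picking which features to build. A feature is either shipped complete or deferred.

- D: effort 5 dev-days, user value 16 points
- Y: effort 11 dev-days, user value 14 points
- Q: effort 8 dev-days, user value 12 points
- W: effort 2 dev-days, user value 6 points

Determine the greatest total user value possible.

36

Allowing fractional choices, the relaxed optimum would be about 39.1, but features are indivisible.
D + Q + W: effort 5 + 8 + 2 = 15 ≤ 19, user value 16 + 12 + 6 = 34.
D + Y: effort 5 + 11 = 16 ≤ 19, user value 16 + 14 = 30.
D + Y + W: effort 5 + 11 + 2 = 18 ≤ 19, user value 16 + 14 + 6 = 36.
Best is D, Y, and W with total user value 36.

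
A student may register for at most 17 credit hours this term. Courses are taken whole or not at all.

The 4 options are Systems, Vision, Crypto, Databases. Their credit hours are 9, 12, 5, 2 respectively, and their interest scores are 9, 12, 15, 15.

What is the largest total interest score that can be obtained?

Take Systems, Crypto, and Databases: credit hours 9 + 5 + 2 = 16 ≤ 17, interest score 9 + 15 + 15 = 39.
No other feasible combination does better.

39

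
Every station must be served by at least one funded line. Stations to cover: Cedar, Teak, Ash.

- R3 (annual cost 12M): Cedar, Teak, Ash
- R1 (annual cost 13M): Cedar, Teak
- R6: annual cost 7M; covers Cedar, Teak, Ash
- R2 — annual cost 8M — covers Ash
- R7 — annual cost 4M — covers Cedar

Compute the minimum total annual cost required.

R6 alone covers Cedar, Teak, Ash — every station.
Total annual cost: 7.

7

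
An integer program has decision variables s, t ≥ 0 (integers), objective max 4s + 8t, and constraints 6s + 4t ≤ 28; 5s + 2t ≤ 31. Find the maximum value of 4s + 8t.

56

(s,t)=(0,7): 6·0+4·7=28≤28, 5·0+2·7=14≤31, objective 56.
(s,t)=(0,6): 6·0+4·6=24≤28, 5·0+2·6=12≤31, objective 48.
No feasible integer point exceeds 56.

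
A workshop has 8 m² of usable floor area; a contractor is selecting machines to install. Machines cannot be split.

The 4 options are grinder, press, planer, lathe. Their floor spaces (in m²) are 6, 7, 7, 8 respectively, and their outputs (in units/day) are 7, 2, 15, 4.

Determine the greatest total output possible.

planer: floor space 7 ≤ 8, output 15.
grinder: floor space 6 ≤ 8, output 7.
Best is planer with total output 15.

15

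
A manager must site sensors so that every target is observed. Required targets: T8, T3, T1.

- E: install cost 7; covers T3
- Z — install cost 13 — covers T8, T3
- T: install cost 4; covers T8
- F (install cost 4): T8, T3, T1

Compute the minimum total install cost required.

4

F alone covers T8, T3, T1 — every target.
Total install cost: 4.
No cover costs less than 4.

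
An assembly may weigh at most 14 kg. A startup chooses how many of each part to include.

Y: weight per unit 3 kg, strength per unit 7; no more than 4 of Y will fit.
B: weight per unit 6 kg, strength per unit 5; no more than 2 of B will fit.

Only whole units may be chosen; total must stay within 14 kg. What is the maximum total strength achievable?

28

Y has the best ratio (7/3); taking only Y gives at most 4×7 = 28 (stopped by the weight limit).
Optimal: 4×Y: weight 12 ≤ 14, strength 4·7 = 28.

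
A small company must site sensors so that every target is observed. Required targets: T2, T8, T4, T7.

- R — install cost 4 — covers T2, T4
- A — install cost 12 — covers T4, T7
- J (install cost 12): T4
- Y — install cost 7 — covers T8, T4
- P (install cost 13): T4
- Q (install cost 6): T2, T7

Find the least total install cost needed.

13

Choose Y and Q: together they cover T2, T8, T4, T7 — every target.
Total install cost: 7 + 6 = 13.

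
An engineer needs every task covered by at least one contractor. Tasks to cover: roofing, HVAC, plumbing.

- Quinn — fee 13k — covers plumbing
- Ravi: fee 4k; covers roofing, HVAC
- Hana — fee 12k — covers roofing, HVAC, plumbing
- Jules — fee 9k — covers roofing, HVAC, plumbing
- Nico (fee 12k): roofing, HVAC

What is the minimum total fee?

The greedy cost-per-new-task heuristic would pick Ravi and Jules for 13, but a cheaper cover exists.
Jules alone covers roofing, HVAC, plumbing — every task.
Total fee: 9.
No cover costs less than 9.

9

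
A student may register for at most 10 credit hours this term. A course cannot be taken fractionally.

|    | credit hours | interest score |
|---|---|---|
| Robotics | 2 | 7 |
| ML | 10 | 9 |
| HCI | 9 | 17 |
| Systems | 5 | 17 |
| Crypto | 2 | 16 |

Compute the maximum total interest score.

40

Systems + Crypto: credit hours 5 + 2 = 7 ≤ 10, interest score 17 + 16 = 33.
Robotics + Systems + Crypto: credit hours 2 + 5 + 2 = 9 ≤ 10, interest score 7 + 17 + 16 = 40.
Best is Robotics, Systems, and Crypto with total interest score 40.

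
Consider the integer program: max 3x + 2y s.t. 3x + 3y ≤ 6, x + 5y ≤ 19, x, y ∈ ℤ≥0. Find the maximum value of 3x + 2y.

6

(x,y)=(2,0) is feasible, giving 6.
(x,y)=(1,1) is feasible, giving 5.
Maximum is 6 at (x,y)=(2,0).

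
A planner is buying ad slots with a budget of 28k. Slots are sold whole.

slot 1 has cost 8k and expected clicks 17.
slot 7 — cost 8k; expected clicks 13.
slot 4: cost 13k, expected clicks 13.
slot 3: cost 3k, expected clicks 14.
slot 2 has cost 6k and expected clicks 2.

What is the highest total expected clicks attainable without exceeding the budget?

Allowing fractional choices, the relaxed optimum would be about 53.0, but ad slots are indivisible.
slot 1 + slot 7 + slot 3: cost 8 + 8 + 3 = 19 ≤ 28, expected clicks 17 + 13 + 14 = 44.
slot 1 + slot 7 + slot 3 + slot 2: cost 8 + 8 + 3 + 6 = 25 ≤ 28, expected clicks 17 + 13 + 14 + 2 = 46.
slot 1 + slot 4 + slot 3: cost 8 + 13 + 3 = 24 ≤ 28, expected clicks 17 + 13 + 14 = 44.
Best is slot 1, slot 7, slot 3, and slot 2 with total expected clicks 46.

46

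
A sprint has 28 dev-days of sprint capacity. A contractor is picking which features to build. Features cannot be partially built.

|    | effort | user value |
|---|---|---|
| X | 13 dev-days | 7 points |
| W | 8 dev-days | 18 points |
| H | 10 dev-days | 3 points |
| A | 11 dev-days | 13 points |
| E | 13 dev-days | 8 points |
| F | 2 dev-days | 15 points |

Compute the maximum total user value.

46

W + A + F: effort 8 + 11 + 2 = 21 ≤ 28, user value 18 + 13 + 15 = 46.
X + W + F: effort 13 + 8 + 2 = 23 ≤ 28, user value 7 + 18 + 15 = 40.
W + E + F: effort 8 + 13 + 2 = 23 ≤ 28, user value 18 + 8 + 15 = 41.
Best is W, A, and F with total user value 46.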